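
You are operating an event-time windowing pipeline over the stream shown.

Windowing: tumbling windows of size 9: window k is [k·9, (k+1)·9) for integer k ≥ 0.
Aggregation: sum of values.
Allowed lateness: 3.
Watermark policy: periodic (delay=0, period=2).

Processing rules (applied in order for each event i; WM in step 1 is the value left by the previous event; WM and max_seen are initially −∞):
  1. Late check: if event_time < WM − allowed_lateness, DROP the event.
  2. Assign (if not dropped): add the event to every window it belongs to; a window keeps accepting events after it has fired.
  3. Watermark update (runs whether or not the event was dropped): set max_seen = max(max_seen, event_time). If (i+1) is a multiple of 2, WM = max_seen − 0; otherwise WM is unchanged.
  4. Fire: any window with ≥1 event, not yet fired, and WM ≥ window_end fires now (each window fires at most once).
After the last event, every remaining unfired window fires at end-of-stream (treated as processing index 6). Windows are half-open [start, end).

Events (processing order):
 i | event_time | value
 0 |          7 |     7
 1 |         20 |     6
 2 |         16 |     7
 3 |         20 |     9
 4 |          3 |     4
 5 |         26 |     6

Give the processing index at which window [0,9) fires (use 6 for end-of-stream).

1

i=0 t=7 v=7: → [0,9); WM=−∞
i=1 t=20 v=6: → [18,27); WM=20; [0,9) fires=7
i=2 t=16 v=7: DROP (t<20-3); WM=20
i=3 t=20 v=9: → [18,27); WM=20
i=4 t=3 v=4: DROP (t<20-3); WM=20
i=5 t=26 v=6: → [18,27); WM=26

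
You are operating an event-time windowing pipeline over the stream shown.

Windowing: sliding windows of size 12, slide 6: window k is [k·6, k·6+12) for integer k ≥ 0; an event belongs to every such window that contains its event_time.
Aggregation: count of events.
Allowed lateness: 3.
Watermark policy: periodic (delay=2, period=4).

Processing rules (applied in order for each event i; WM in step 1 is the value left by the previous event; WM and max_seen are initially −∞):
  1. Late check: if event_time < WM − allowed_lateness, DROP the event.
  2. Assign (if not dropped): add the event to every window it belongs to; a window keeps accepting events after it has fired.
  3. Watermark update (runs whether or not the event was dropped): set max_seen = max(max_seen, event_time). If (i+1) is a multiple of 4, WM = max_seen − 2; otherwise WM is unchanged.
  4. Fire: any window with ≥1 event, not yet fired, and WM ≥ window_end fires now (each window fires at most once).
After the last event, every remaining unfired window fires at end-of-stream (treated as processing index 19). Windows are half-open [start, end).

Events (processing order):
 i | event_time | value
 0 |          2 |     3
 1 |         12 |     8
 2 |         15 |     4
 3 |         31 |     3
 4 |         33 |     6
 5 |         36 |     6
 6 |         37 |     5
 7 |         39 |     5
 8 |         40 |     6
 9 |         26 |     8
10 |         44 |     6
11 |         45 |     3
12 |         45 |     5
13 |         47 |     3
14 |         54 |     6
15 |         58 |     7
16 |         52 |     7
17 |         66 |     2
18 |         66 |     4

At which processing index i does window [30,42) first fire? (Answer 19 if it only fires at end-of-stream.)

11

i=0 t=2 v=3: → [0,12); WM=−∞
i=1 t=12 v=8: → [12,24),[6,18); WM=−∞
i=2 t=15 v=4: → [12,24),[6,18); WM=−∞
i=3 t=31 v=3: → [30,42),[24,36); WM=29; [0,12) fires=1 [6,18) fires=2 [12,24) fires=2
i=4 t=33 v=6: → [30,42),[24,36); WM=29
i=5 t=36 v=6: → [36,48),[30,42); WM=29
i=6 t=37 v=5: → [36,48),[30,42); WM=29
i=7 t=39 v=5: → [36,48),[30,42); WM=37; [24,36) fires=2
i=8 t=40 v=6: → [36,48),[30,42); WM=37
i=9 t=26 v=8: DROP (t<37-3); WM=37
i=10 t=44 v=6: → [42,54),[36,48); WM=37
i=11 t=45 v=3: → [42,54),[36,48); WM=43; [30,42) fires=6
i=12 t=45 v=5: → [42,54),[36,48); WM=43
i=13 t=47 v=3: → [42,54),[36,48); WM=43
i=14 t=54 v=6: → [54,66),[48,60); WM=43
i=15 t=58 v=7: → [54,66),[48,60); WM=56; [36,48) fires=8 [42,54) fires=4
i=16 t=52 v=7: DROP (t<56-3); WM=56
i=17 t=66 v=2: → [66,78),[60,72); WM=56
i=18 t=66 v=4: → [66,78),[60,72); WM=56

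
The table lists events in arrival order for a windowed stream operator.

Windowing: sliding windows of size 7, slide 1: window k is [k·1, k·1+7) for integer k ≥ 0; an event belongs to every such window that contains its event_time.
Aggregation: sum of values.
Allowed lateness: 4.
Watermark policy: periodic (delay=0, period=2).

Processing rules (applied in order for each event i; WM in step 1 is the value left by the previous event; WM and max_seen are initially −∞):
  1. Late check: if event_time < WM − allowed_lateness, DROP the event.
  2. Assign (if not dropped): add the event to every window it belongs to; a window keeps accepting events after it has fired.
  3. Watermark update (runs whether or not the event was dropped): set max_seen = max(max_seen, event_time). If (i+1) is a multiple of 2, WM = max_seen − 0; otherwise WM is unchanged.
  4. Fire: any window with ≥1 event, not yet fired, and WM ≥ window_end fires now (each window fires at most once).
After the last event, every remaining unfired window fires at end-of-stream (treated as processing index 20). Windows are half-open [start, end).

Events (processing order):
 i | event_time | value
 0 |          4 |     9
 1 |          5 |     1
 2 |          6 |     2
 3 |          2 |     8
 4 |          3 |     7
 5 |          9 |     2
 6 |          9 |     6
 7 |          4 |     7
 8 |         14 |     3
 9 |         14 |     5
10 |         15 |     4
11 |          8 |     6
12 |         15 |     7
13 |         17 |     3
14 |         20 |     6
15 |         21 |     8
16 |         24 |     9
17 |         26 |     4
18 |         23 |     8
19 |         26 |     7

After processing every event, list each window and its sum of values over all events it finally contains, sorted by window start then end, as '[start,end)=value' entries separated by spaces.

i=0 t=4 v=9: → [4,11),[3,10),[2,9),[1,8),[0,7); WM=−∞
i=1 t=5 v=1: → [5,12),[4,11),[3,10),[2,9),[1,8),[0,7); WM=5
i=2 t=6 v=2: → [6,13),[5,12),[4,11),[3,10),[2,9),[1,8),[0,7); WM=5
i=3 t=2 v=8: → [2,9),[1,8),[0,7); WM=6
i=4 t=3 v=7: → [3,10),[2,9),[1,8),[0,7); WM=6
i=5 t=9 v=2: → [9,16),[8,15),[7,14),[6,13),[5,12),[4,11),[3,10); WM=9; [0,7) fires=27 [1,8) fires=27 [2,9) fires=27
i=6 t=9 v=6: → [9,16),[8,15),[7,14),[6,13),[5,12),[4,11),[3,10); WM=9
i=7 t=4 v=7: DROP (t<9-4); WM=9
i=8 t=14 v=3: → [14,21),[13,20),[12,19),[11,18),[10,17),[9,16),[8,15); WM=9
i=9 t=14 v=5: → [14,21),[13,20),[12,19),[11,18),[10,17),[9,16),[8,15); WM=14; [3,10) fires=27 [4,11) fires=20 [5,12) fires=11 [6,13) fires=10 [7,14) fires=8
i=10 t=15 v=4: → [15,22),[14,21),[13,20),[12,19),[11,18),[10,17),[9,16); WM=14
i=11 t=8 v=6: DROP (t<14-4); WM=15; [8,15) fires=16
i=12 t=15 v=7: → [15,22),[14,21),[13,20),[12,19),[11,18),[10,17),[9,16); WM=15
i=13 t=17 v=3: → [17,24),[16,23),[15,22),[14,21),[13,20),[12,19),[11,18); WM=17; [9,16) fires=27 [10,17) fires=19
i=14 t=20 v=6: → [20,27),[19,26),[18,25),[17,24),[16,23),[15,22),[14,21); WM=17
i=15 t=21 v=8: → [21,28),[20,27),[19,26),[18,25),[17,24),[16,23),[15,22); WM=21; [11,18) fires=22 [12,19) fires=22 [13,20) fires=22 [14,21) fires=28
i=16 t=24 v=9: → [24,31),[23,30),[22,29),[21,28),[20,27),[19,26),[18,25); WM=21
i=17 t=26 v=4: → [26,33),[25,32),[24,31),[23,30),[22,29),[21,28),[20,27); WM=26; [15,22) fires=28 [16,23) fires=17 [17,24) fires=17 [18,25) fires=23 [19,26) fires=23
i=18 t=23 v=8: → [23,30),[22,29),[21,28),[20,27),[19,26),[18,25),[17,24); WM=26
i=19 t=26 v=7: → [26,33),[25,32),[24,31),[23,30),[22,29),[21,28),[20,27); WM=26

[0,7)=27 [1,8)=27 [2,9)=27 [3,10)=27 [4,11)=20 [5,12)=11 [6,13)=10 [7,14)=8 [8,15)=16 [9,16)=27 [10,17)=19 [11,18)=22 [12,19)=22 [13,20)=22 [14,21)=28 [15,22)=28 [16,23)=17 [17,24)=25 [18,25)=31 [19,26)=31 [20,27)=42 [21,28)=36 [22,29)=28 [23,30)=28 [24,31)=20 [25,32)=11 [26,33)=11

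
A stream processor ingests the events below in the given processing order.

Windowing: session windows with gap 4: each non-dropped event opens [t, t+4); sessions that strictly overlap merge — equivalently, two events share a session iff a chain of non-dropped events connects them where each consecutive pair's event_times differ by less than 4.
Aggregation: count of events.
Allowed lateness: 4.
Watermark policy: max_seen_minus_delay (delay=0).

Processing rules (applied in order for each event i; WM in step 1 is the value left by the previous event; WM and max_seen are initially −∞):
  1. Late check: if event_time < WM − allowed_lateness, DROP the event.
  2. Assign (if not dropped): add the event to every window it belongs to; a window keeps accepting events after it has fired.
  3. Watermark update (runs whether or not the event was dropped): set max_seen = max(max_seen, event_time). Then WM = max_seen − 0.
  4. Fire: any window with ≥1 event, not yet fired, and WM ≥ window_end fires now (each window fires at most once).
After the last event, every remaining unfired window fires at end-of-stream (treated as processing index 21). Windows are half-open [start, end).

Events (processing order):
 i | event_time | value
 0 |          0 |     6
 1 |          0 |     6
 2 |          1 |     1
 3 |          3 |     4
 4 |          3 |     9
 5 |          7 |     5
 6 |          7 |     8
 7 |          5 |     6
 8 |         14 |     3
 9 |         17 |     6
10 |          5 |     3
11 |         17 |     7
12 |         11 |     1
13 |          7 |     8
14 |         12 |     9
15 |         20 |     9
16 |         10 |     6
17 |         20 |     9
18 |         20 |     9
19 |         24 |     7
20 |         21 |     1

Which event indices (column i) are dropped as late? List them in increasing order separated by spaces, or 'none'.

i=0 t=0 v=6: → [0,4); WM=0
i=1 t=0 v=6: → [0,4); WM=0
i=2 t=1 v=1: → [0,5); WM=1
i=3 t=3 v=4: → [0,7); WM=3
i=4 t=3 v=9: → [0,7); WM=3
i=5 t=7 v=5: → [7,11); WM=7
i=6 t=7 v=8: → [7,11); WM=7
i=7 t=5 v=6: → [0,11); WM=7
i=8 t=14 v=3: → [14,18); WM=14
i=9 t=17 v=6: → [14,21); WM=17
i=10 t=5 v=3: DROP (t<17-4); WM=17
i=11 t=17 v=7: → [14,21); WM=17
i=12 t=11 v=1: DROP (t<17-4); WM=17
i=13 t=7 v=8: DROP (t<17-4); WM=17
i=14 t=12 v=9: DROP (t<17-4); WM=17
i=15 t=20 v=9: → [14,24); WM=20
i=16 t=10 v=6: DROP (t<20-4); WM=20
i=17 t=20 v=9: → [14,24); WM=20
i=18 t=20 v=9: → [14,24); WM=20
i=19 t=24 v=7: → [24,28); WM=24
i=20 t=21 v=1: → [14,28); WM=24

10 12 13 14 16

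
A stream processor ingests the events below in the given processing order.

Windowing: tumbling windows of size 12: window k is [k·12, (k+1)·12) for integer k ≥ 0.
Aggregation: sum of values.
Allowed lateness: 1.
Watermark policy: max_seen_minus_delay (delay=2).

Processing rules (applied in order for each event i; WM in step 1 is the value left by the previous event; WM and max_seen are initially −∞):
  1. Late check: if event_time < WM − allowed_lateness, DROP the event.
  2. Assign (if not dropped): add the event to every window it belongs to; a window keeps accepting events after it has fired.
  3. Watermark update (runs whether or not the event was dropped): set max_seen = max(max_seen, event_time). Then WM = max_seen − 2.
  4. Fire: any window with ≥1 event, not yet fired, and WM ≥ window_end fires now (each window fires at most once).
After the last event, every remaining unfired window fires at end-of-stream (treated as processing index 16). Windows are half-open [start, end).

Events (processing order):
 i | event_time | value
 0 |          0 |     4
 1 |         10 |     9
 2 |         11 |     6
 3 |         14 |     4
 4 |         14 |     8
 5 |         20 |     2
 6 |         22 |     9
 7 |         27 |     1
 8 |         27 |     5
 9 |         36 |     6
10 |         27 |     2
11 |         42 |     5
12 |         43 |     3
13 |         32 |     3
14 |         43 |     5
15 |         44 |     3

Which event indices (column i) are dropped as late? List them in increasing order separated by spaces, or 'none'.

10 13

i=0 t=0 v=4: → [0,12); WM=-2
i=1 t=10 v=9: → [0,12); WM=8
i=2 t=11 v=6: → [0,12); WM=9
i=3 t=14 v=4: → [12,24); WM=12; [0,12) fires=19
i=4 t=14 v=8: → [12,24); WM=12
i=5 t=20 v=2: → [12,24); WM=18
i=6 t=22 v=9: → [12,24); WM=20
i=7 t=27 v=1: → [24,36); WM=25; [12,24) fires=23
i=8 t=27 v=5: → [24,36); WM=25
i=9 t=36 v=6: → [36,48); WM=34
i=10 t=27 v=2: DROP (t<34-1); WM=34
i=11 t=42 v=5: → [36,48); WM=40; [24,36) fires=6
i=12 t=43 v=3: → [36,48); WM=41
i=13 t=32 v=3: DROP (t<41-1); WM=41
i=14 t=43 v=5: → [36,48); WM=41
i=15 t=44 v=3: → [36,48); WM=42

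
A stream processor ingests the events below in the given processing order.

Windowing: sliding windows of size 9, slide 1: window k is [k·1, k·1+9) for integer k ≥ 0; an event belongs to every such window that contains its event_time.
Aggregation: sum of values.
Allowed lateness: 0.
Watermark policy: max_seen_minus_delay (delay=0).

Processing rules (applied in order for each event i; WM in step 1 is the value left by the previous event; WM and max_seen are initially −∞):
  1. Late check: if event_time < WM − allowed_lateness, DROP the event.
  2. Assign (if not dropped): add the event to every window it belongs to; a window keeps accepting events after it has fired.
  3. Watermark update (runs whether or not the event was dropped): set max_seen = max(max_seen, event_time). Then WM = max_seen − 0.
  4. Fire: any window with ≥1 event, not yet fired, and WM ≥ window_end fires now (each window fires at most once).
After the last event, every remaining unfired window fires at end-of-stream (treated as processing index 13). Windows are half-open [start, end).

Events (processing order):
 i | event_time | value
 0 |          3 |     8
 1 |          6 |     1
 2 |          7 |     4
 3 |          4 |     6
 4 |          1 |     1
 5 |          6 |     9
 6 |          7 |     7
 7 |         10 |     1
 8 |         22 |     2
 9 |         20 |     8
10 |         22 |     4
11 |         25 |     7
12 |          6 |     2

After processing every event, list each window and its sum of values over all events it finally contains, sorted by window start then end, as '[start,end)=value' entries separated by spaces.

i=0 t=3 v=8: → [3,12),[2,11),[1,10),[0,9); WM=3
i=1 t=6 v=1: → [6,15),[5,14),[4,13),[3,12),[2,11),[1,10),[0,9); WM=6
i=2 t=7 v=4: → [7,16),[6,15),[5,14),[4,13),[3,12),[2,11),[1,10),[0,9); WM=7
i=3 t=4 v=6: DROP (t<7-0); WM=7
i=4 t=1 v=1: DROP (t<7-0); WM=7
i=5 t=6 v=9: DROP (t<7-0); WM=7
i=6 t=7 v=7: → [7,16),[6,15),[5,14),[4,13),[3,12),[2,11),[1,10),[0,9); WM=7
i=7 t=10 v=1: → [10,19),[9,18),[8,17),[7,16),[6,15),[5,14),[4,13),[3,12),[2,11); WM=10; [0,9) fires=20 [1,10) fires=20
i=8 t=22 v=2: → [22,31),[21,30),[20,29),[19,28),[18,27),[17,26),[16,25),[15,24),[14,23); WM=22; [2,11) fires=21 [3,12) fires=21 [4,13) fires=13 [5,14) fires=13 [6,15) fires=13 [7,16) fires=12 [8,17) fires=1 [9,18) fires=1 [10,19) fires=1
i=9 t=20 v=8: DROP (t<22-0); WM=22
i=10 t=22 v=4: → [22,31),[21,30),[20,29),[19,28),[18,27),[17,26),[16,25),[15,24),[14,23); WM=22
i=11 t=25 v=7: → [25,34),[24,33),[23,32),[22,31),[21,30),[20,29),[19,28),[18,27),[17,26); WM=25; [14,23) fires=6 [15,24) fires=6 [16,25) fires=6
i=12 t=6 v=2: DROP (t<25-0); WM=25

[0,9)=20 [1,10)=20 [2,11)=21 [3,12)=21 [4,13)=13 [5,14)=13 [6,15)=13 [7,16)=12 [8,17)=1 [9,18)=1 [10,19)=1 [14,23)=6 [15,24)=6 [16,25)=6 [17,26)=13 [18,27)=13 [19,28)=13 [20,29)=13 [21,30)=13 [22,31)=13 [23,32)=7 [24,33)=7 [25,34)=7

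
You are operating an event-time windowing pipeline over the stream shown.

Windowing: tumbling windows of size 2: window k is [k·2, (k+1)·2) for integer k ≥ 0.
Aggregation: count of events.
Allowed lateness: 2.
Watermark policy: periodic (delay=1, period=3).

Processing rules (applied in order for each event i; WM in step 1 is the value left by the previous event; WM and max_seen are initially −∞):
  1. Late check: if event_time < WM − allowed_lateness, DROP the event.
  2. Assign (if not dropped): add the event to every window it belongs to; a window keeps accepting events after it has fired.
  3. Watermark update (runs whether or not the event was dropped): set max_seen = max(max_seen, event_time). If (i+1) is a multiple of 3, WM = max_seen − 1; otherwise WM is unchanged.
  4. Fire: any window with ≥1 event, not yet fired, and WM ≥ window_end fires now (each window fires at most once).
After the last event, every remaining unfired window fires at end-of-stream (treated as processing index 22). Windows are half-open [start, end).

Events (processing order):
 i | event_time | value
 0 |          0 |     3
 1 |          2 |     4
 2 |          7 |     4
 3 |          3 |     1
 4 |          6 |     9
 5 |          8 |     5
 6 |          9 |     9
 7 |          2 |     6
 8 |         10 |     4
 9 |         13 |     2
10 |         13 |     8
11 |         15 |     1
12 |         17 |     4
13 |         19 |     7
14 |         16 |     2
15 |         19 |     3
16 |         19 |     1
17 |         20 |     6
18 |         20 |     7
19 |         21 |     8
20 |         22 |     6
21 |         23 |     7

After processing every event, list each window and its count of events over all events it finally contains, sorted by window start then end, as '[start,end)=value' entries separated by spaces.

[0,2)=1 [2,4)=1 [6,8)=2 [8,10)=2 [10,12)=1 [12,14)=2 [14,16)=1 [16,18)=2 [18,20)=3 [20,22)=3 [22,24)=2

i=0 t=0 v=3: → [0,2); WM=−∞
i=1 t=2 v=4: → [2,4); WM=−∞
i=2 t=7 v=4: → [6,8); WM=6; [0,2) fires=1 [2,4) fires=1
i=3 t=3 v=1: DROP (t<6-2); WM=6
i=4 t=6 v=9: → [6,8); WM=6
i=5 t=8 v=5: → [8,10); WM=7
i=6 t=9 v=9: → [8,10); WM=7
i=7 t=2 v=6: DROP (t<7-2); WM=7
i=8 t=10 v=4: → [10,12); WM=9; [6,8) fires=2
i=9 t=13 v=2: → [12,14); WM=9
i=10 t=13 v=8: → [12,14); WM=9
i=11 t=15 v=1: → [14,16); WM=14; [8,10) fires=2 [10,12) fires=1 [12,14) fires=2
i=12 t=17 v=4: → [16,18); WM=14
i=13 t=19 v=7: → [18,20); WM=14
i=14 t=16 v=2: → [16,18); WM=18; [14,16) fires=1 [16,18) fires=2
i=15 t=19 v=3: → [18,20); WM=18
i=16 t=19 v=1: → [18,20); WM=18
i=17 t=20 v=6: → [20,22); WM=19
i=18 t=20 v=7: → [20,22); WM=19
i=19 t=21 v=8: → [20,22); WM=19
i=20 t=22 v=6: → [22,24); WM=21; [18,20) fires=3
i=21 t=23 v=7: → [22,24); WM=21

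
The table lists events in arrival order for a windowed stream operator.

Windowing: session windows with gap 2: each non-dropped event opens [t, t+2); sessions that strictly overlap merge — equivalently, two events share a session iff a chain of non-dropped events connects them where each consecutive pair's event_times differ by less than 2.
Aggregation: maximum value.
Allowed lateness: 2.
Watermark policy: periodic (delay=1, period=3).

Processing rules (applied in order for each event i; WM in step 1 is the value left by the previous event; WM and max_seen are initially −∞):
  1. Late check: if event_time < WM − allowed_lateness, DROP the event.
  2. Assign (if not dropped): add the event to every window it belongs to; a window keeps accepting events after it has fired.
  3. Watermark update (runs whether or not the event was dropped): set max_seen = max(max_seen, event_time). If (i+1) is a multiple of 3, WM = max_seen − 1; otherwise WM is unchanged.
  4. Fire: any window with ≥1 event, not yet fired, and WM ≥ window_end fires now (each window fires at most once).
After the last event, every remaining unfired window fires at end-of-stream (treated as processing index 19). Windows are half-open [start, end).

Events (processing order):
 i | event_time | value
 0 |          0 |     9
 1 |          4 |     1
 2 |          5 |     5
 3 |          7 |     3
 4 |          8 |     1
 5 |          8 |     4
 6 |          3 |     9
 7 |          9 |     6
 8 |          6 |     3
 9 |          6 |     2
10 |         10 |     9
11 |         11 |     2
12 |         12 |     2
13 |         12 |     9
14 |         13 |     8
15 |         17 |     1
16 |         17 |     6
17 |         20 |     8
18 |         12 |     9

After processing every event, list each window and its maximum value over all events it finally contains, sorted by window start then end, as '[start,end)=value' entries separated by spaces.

[0,2)=9 [4,15)=9 [17,19)=6 [20,22)=8

i=0 t=0 v=9: → [0,2); WM=−∞
i=1 t=4 v=1: → [4,6); WM=−∞
i=2 t=5 v=5: → [4,7); WM=4
i=3 t=7 v=3: → [7,9); WM=4
i=4 t=8 v=1: → [7,10); WM=4
i=5 t=8 v=4: → [7,10); WM=7
i=6 t=3 v=9: DROP (t<7-2); WM=7
i=7 t=9 v=6: → [7,11); WM=7
i=8 t=6 v=3: → [4,11); WM=8
i=9 t=6 v=2: → [4,11); WM=8
i=10 t=10 v=9: → [4,12); WM=8
i=11 t=11 v=2: → [4,13); WM=10
i=12 t=12 v=2: → [4,14); WM=10
i=13 t=12 v=9: → [4,14); WM=10
i=14 t=13 v=8: → [4,15); WM=12
i=15 t=17 v=1: → [17,19); WM=12
i=16 t=17 v=6: → [17,19); WM=12
i=17 t=20 v=8: → [20,22); WM=19
i=18 t=12 v=9: DROP (t<19-2); WM=19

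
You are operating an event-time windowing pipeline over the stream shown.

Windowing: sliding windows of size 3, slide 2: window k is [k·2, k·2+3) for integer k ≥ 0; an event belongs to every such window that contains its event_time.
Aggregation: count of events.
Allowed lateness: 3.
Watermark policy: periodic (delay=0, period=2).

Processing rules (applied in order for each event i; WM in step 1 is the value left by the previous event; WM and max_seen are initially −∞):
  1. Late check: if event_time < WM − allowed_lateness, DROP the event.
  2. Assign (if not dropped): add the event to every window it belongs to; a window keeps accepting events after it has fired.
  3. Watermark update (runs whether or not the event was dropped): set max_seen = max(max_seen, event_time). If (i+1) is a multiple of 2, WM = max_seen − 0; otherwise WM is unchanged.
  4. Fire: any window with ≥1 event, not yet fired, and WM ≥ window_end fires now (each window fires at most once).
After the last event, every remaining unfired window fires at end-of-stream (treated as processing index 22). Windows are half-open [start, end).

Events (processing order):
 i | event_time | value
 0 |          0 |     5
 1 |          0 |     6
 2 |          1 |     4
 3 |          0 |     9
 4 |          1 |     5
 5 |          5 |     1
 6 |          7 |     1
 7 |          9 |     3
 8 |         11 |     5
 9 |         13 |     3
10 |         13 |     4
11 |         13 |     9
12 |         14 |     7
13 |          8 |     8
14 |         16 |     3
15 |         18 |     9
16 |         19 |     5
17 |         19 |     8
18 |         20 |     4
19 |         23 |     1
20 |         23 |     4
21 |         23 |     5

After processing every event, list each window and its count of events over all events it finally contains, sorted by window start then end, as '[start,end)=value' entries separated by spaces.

i=0 t=0 v=5: → [0,3); WM=−∞
i=1 t=0 v=6: → [0,3); WM=0
i=2 t=1 v=4: → [0,3); WM=0
i=3 t=0 v=9: → [0,3); WM=1
i=4 t=1 v=5: → [0,3); WM=1
i=5 t=5 v=1: → [4,7); WM=5; [0,3) fires=5
i=6 t=7 v=1: → [6,9); WM=5
i=7 t=9 v=3: → [8,11); WM=9; [4,7) fires=1 [6,9) fires=1
i=8 t=11 v=5: → [10,13); WM=9
i=9 t=13 v=3: → [12,15); WM=13; [8,11) fires=1 [10,13) fires=1
i=10 t=13 v=4: → [12,15); WM=13
i=11 t=13 v=9: → [12,15); WM=13
i=12 t=14 v=7: → [14,17),[12,15); WM=13
i=13 t=8 v=8: DROP (t<13-3); WM=14
i=14 t=16 v=3: → [16,19),[14,17); WM=14
i=15 t=18 v=9: → [18,21),[16,19); WM=18; [12,15) fires=4 [14,17) fires=2
i=16 t=19 v=5: → [18,21); WM=18
i=17 t=19 v=8: → [18,21); WM=19; [16,19) fires=2
i=18 t=20 v=4: → [20,23),[18,21); WM=19
i=19 t=23 v=1: → [22,25); WM=23; [18,21) fires=4 [20,23) fires=1
i=20 t=23 v=4: → [22,25); WM=23
i=21 t=23 v=5: → [22,25); WM=23

[0,3)=5 [4,7)=1 [6,9)=1 [8,11)=1 [10,13)=1 [12,15)=4 [14,17)=2 [16,19)=2 [18,21)=4 [20,23)=1 [22,25)=3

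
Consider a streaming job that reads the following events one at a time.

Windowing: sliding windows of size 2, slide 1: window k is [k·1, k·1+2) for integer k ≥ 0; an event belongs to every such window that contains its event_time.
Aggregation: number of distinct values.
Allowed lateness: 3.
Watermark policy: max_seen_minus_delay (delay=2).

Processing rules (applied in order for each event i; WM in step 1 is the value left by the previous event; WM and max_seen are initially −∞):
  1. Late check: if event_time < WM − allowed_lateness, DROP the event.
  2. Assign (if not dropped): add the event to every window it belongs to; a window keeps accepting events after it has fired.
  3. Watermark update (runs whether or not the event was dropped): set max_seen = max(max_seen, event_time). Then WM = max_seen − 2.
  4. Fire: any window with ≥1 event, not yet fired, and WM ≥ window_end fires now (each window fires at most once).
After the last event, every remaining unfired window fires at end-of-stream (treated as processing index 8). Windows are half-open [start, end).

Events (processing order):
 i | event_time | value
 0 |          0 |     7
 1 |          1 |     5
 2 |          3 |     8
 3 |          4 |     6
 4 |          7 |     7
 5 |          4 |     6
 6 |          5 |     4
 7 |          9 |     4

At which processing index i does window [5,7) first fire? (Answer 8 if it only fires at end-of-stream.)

i=0 t=0 v=7: → [0,2); WM=-2
i=1 t=1 v=5: → [1,3),[0,2); WM=-1
i=2 t=3 v=8: → [3,5),[2,4); WM=1
i=3 t=4 v=6: → [4,6),[3,5); WM=2; [0,2) fires=2
i=4 t=7 v=7: → [7,9),[6,8); WM=5; [1,3) fires=1 [2,4) fires=1 [3,5) fires=2
i=5 t=4 v=6: → [4,6),[3,5); WM=5
i=6 t=5 v=4: → [5,7),[4,6); WM=5
i=7 t=9 v=4: → [9,11),[8,10); WM=7; [4,6) fires=2 [5,7) fires=1

7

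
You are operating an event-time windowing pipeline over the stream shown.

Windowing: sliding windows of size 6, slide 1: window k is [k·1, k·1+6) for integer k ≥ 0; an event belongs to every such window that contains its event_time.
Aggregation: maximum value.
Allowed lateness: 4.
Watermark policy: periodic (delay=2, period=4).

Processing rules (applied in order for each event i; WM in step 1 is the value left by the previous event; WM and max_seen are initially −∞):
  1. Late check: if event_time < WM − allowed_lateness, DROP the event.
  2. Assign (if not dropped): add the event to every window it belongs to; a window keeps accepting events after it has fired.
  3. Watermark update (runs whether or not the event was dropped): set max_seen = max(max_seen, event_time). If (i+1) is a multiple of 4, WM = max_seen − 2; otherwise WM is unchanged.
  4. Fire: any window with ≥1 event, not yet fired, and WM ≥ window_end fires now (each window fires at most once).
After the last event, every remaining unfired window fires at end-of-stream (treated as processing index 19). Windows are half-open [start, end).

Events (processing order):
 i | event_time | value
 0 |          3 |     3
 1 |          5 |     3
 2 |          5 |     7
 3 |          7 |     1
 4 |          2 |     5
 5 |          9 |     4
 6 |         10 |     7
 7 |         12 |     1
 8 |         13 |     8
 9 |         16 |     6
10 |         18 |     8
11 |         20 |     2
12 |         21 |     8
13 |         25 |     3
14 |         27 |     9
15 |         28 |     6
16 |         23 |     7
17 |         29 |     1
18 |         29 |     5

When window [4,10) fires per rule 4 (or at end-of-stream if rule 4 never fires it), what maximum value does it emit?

i=0 t=3 v=3: → [3,9),[2,8),[1,7),[0,6); WM=−∞
i=1 t=5 v=3: → [5,11),[4,10),[3,9),[2,8),[1,7),[0,6); WM=−∞
i=2 t=5 v=7: → [5,11),[4,10),[3,9),[2,8),[1,7),[0,6); WM=−∞
i=3 t=7 v=1: → [7,13),[6,12),[5,11),[4,10),[3,9),[2,8); WM=5
i=4 t=2 v=5: → [2,8),[1,7),[0,6); WM=5
i=5 t=9 v=4: → [9,15),[8,14),[7,13),[6,12),[5,11),[4,10); WM=5
i=6 t=10 v=7: → [10,16),[9,15),[8,14),[7,13),[6,12),[5,11); WM=5
i=7 t=12 v=1: → [12,18),[11,17),[10,16),[9,15),[8,14),[7,13); WM=10; [0,6) fires=7 [1,7) fires=7 [2,8) fires=7 [3,9) fires=7 [4,10) fires=7
i=8 t=13 v=8: → [13,19),[12,18),[11,17),[10,16),[9,15),[8,14); WM=10
i=9 t=16 v=6: → [16,22),[15,21),[14,20),[13,19),[12,18),[11,17); WM=10
i=10 t=18 v=8: → [18,24),[17,23),[16,22),[15,21),[14,20),[13,19); WM=10
i=11 t=20 v=2: → [20,26),[19,25),[18,24),[17,23),[16,22),[15,21); WM=18; [5,11) fires=7 [6,12) fires=7 [7,13) fires=7 [8,14) fires=8 [9,15) fires=8 [10,16) fires=8 [11,17) fires=8 [12,18) fires=8
i=12 t=21 v=8: → [21,27),[20,26),[19,25),[18,24),[17,23),[16,22); WM=18
i=13 t=25 v=3: → [25,31),[24,30),[23,29),[22,28),[21,27),[20,26); WM=18
i=14 t=27 v=9: → [27,33),[26,32),[25,31),[24,30),[23,29),[22,28); WM=18
i=15 t=28 v=6: → [28,34),[27,33),[26,32),[25,31),[24,30),[23,29); WM=26; [13,19) fires=8 [14,20) fires=8 [15,21) fires=8 [16,22) fires=8 [17,23) fires=8 [18,24) fires=8 [19,25) fires=8 [20,26) fires=8
i=16 t=23 v=7: → [23,29),[22,28),[21,27),[20,26),[19,25),[18,24); WM=26
i=17 t=29 v=1: → [29,35),[28,34),[27,33),[26,32),[25,31),[24,30); WM=26
i=18 t=29 v=5: → [29,35),[28,34),[27,33),[26,32),[25,31),[24,30); WM=26

7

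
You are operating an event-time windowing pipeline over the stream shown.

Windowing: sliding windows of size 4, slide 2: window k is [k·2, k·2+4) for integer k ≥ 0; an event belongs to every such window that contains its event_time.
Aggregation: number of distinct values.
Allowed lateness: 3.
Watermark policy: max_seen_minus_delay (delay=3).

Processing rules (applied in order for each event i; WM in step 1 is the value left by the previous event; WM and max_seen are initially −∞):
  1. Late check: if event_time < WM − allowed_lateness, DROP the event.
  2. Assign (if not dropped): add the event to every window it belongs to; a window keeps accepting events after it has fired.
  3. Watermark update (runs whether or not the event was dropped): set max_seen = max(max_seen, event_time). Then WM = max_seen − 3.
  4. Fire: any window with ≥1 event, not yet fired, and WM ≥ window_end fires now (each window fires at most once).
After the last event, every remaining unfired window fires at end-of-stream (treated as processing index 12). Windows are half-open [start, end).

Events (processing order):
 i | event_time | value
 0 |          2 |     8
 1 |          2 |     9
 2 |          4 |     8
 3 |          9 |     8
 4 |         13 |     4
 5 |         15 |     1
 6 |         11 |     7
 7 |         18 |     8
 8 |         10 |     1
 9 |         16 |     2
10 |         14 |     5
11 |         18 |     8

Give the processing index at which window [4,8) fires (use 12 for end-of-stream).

4

i=0 t=2 v=8: → [2,6),[0,4); WM=-1
i=1 t=2 v=9: → [2,6),[0,4); WM=-1
i=2 t=4 v=8: → [4,8),[2,6); WM=1
i=3 t=9 v=8: → [8,12),[6,10); WM=6; [0,4) fires=2 [2,6) fires=2
i=4 t=13 v=4: → [12,16),[10,14); WM=10; [4,8) fires=1 [6,10) fires=1
i=5 t=15 v=1: → [14,18),[12,16); WM=12; [8,12) fires=1
i=6 t=11 v=7: → [10,14),[8,12); WM=12
i=7 t=18 v=8: → [18,22),[16,20); WM=15; [10,14) fires=2
i=8 t=10 v=1: DROP (t<15-3); WM=15
i=9 t=16 v=2: → [16,20),[14,18); WM=15
i=10 t=14 v=5: → [14,18),[12,16); WM=15
i=11 t=18 v=8: → [18,22),[16,20); WM=15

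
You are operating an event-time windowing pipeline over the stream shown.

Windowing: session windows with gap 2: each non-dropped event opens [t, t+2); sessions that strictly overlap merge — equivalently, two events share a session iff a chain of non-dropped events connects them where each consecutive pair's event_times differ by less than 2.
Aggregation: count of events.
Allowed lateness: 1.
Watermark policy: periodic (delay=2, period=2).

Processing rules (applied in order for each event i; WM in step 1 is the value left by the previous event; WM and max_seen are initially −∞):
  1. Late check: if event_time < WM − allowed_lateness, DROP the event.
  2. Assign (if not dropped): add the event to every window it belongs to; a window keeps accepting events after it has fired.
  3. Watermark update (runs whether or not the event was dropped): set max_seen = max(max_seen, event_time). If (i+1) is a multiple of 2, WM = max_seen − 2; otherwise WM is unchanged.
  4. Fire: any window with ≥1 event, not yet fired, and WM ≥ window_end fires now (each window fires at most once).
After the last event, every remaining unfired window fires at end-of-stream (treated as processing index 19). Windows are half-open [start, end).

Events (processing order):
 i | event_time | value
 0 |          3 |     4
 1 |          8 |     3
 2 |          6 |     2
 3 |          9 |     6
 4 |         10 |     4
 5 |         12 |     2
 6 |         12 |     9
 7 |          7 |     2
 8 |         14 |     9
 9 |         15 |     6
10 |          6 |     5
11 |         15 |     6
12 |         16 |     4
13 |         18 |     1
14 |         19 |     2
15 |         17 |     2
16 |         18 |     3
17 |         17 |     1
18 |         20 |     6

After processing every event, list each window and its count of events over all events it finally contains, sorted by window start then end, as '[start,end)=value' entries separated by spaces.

i=0 t=3 v=4: → [3,5); WM=−∞
i=1 t=8 v=3: → [8,10); WM=6
i=2 t=6 v=2: → [6,8); WM=6
i=3 t=9 v=6: → [8,11); WM=7
i=4 t=10 v=4: → [8,12); WM=7
i=5 t=12 v=2: → [12,14); WM=10
i=6 t=12 v=9: → [12,14); WM=10
i=7 t=7 v=2: DROP (t<10-1); WM=10
i=8 t=14 v=9: → [14,16); WM=10
i=9 t=15 v=6: → [14,17); WM=13
i=10 t=6 v=5: DROP (t<13-1); WM=13
i=11 t=15 v=6: → [14,17); WM=13
i=12 t=16 v=4: → [14,18); WM=13
i=13 t=18 v=1: → [18,20); WM=16
i=14 t=19 v=2: → [18,21); WM=16
i=15 t=17 v=2: → [14,21); WM=17
i=16 t=18 v=3: → [14,21); WM=17
i=17 t=17 v=1: → [14,21); WM=17
i=18 t=20 v=6: → [14,22); WM=17

[3,5)=1 [6,8)=1 [8,12)=3 [12,14)=2 [14,22)=10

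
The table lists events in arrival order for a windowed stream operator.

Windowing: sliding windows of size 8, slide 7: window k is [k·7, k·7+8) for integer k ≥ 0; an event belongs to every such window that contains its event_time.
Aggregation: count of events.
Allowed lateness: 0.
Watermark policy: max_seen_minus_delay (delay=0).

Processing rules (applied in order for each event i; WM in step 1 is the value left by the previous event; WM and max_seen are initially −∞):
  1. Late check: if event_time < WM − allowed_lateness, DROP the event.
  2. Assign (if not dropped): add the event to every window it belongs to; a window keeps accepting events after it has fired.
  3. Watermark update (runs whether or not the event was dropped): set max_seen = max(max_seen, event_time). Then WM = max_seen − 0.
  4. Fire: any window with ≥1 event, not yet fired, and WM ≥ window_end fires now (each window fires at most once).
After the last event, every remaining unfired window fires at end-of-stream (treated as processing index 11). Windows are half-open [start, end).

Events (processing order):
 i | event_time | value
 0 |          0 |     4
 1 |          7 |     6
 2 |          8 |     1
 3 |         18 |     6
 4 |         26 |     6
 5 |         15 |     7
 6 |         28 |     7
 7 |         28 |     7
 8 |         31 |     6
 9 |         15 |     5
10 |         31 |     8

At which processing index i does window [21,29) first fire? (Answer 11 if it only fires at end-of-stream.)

8

i=0 t=0 v=4: → [0,8); WM=0
i=1 t=7 v=6: → [7,15),[0,8); WM=7
i=2 t=8 v=1: → [7,15); WM=8; [0,8) fires=2
i=3 t=18 v=6: → [14,22); WM=18; [7,15) fires=2
i=4 t=26 v=6: → [21,29); WM=26; [14,22) fires=1
i=5 t=15 v=7: DROP (t<26-0); WM=26
i=6 t=28 v=7: → [28,36),[21,29); WM=28
i=7 t=28 v=7: → [28,36),[21,29); WM=28
i=8 t=31 v=6: → [28,36); WM=31; [21,29) fires=3
i=9 t=15 v=5: DROP (t<31-0); WM=31
i=10 t=31 v=8: → [28,36); WM=31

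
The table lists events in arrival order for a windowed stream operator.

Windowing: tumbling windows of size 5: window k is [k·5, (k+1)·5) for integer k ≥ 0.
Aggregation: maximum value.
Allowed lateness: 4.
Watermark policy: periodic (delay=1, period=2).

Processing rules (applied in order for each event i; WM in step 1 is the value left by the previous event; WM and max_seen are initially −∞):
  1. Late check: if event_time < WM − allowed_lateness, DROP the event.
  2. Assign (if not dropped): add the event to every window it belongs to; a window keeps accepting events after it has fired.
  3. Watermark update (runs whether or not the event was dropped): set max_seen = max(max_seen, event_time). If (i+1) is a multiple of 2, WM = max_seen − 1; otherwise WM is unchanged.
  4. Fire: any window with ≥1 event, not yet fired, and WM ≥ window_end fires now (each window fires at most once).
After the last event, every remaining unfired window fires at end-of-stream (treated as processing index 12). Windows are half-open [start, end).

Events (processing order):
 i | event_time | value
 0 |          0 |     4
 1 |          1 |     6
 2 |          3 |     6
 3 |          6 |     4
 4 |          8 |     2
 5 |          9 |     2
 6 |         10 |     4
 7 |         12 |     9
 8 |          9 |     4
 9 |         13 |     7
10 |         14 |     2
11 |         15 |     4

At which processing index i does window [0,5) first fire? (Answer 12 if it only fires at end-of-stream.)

3

i=0 t=0 v=4: → [0,5); WM=−∞
i=1 t=1 v=6: → [0,5); WM=0
i=2 t=3 v=6: → [0,5); WM=0
i=3 t=6 v=4: → [5,10); WM=5; [0,5) fires=6
i=4 t=8 v=2: → [5,10); WM=5
i=5 t=9 v=2: → [5,10); WM=8
i=6 t=10 v=4: → [10,15); WM=8
i=7 t=12 v=9: → [10,15); WM=11; [5,10) fires=4
i=8 t=9 v=4: → [5,10); WM=11
i=9 t=13 v=7: → [10,15); WM=12
i=10 t=14 v=2: → [10,15); WM=12
i=11 t=15 v=4: → [15,20); WM=14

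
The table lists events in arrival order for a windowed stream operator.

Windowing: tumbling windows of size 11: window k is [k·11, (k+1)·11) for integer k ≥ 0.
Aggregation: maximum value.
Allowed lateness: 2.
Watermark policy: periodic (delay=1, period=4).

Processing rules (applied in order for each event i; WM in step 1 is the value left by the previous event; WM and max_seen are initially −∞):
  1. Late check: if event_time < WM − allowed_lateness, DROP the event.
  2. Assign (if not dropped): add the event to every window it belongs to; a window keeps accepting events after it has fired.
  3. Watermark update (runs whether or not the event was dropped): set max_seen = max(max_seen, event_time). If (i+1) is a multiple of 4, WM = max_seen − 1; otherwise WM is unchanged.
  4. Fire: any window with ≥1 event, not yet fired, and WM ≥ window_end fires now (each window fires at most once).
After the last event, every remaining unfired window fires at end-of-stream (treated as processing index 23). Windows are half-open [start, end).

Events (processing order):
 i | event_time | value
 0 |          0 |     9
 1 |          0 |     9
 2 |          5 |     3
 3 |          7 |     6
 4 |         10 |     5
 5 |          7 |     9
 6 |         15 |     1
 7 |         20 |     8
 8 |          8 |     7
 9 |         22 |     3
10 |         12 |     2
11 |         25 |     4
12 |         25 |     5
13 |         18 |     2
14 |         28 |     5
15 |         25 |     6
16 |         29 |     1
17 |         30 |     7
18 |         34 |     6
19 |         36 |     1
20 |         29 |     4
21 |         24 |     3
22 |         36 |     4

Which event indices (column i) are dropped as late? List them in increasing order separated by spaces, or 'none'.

i=0 t=0 v=9: → [0,11); WM=−∞
i=1 t=0 v=9: → [0,11); WM=−∞
i=2 t=5 v=3: → [0,11); WM=−∞
i=3 t=7 v=6: → [0,11); WM=6
i=4 t=10 v=5: → [0,11); WM=6
i=5 t=7 v=9: → [0,11); WM=6
i=6 t=15 v=1: → [11,22); WM=6
i=7 t=20 v=8: → [11,22); WM=19; [0,11) fires=9
i=8 t=8 v=7: DROP (t<19-2); WM=19
i=9 t=22 v=3: → [22,33); WM=19
i=10 t=12 v=2: DROP (t<19-2); WM=19
i=11 t=25 v=4: → [22,33); WM=24; [11,22) fires=8
i=12 t=25 v=5: → [22,33); WM=24
i=13 t=18 v=2: DROP (t<24-2); WM=24
i=14 t=28 v=5: → [22,33); WM=24
i=15 t=25 v=6: → [22,33); WM=27
i=16 t=29 v=1: → [22,33); WM=27
i=17 t=30 v=7: → [22,33); WM=27
i=18 t=34 v=6: → [33,44); WM=27
i=19 t=36 v=1: → [33,44); WM=35; [22,33) fires=7
i=20 t=29 v=4: DROP (t<35-2); WM=35
i=21 t=24 v=3: DROP (t<35-2); WM=35
i=22 t=36 v=4: → [33,44); WM=35

8 10 13 20 21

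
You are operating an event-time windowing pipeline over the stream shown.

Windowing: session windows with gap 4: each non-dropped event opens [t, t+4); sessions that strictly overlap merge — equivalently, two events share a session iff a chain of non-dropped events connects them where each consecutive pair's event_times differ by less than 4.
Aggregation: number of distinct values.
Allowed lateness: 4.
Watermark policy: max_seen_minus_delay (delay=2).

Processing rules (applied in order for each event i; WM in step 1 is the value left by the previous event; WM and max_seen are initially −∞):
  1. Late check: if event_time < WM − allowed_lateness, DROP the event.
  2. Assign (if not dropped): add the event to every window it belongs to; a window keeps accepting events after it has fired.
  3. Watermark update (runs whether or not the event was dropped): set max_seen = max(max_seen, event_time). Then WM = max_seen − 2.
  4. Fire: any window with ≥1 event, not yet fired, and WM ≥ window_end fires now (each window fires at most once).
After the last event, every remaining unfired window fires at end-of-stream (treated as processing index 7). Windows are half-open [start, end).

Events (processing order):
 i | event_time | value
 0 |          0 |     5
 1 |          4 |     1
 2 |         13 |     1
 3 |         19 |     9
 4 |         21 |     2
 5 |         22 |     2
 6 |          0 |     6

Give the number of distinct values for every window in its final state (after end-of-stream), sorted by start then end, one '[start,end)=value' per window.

[0,4)=1 [4,8)=1 [13,17)=1 [19,26)=2

i=0 t=0 v=5: → [0,4); WM=-2
i=1 t=4 v=1: → [4,8); WM=2
i=2 t=13 v=1: → [13,17); WM=11
i=3 t=19 v=9: → [19,23); WM=17
i=4 t=21 v=2: → [19,25); WM=19
i=5 t=22 v=2: → [19,26); WM=20
i=6 t=0 v=6: DROP (t<20-4); WM=20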